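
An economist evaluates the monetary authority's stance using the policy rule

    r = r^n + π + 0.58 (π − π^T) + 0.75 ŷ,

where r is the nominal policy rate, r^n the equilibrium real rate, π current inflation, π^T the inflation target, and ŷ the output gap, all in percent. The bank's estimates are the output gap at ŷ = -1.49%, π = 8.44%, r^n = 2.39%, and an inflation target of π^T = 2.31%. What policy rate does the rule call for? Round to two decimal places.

r = 2.39 + 8.44 + 0.58 × (8.44 − 2.31) + 0.75 × (-1.49)
   = 2.39 + 8.44 + 3.5554 − 1.1175 = 13.27

13.27%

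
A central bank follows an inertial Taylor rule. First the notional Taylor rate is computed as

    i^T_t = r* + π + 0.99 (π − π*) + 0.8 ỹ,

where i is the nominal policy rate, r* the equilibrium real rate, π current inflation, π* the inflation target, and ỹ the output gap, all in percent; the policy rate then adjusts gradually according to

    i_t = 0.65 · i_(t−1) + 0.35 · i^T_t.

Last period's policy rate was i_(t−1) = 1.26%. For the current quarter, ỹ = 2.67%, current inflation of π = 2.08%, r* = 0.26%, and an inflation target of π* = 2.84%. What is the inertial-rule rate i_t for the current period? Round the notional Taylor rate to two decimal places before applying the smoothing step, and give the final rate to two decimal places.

2.12%

i^T_t = 0.26 + 2.08 + 0.99 × (2.08 − 2.84) + 0.8 × 2.67
   = 0.26 + 2.08 − 0.7524 + 2.136 = 3.72
i_t = 0.65 × 1.26 + 0.35 × 3.72 = 0.819 + 1.302 = 2.12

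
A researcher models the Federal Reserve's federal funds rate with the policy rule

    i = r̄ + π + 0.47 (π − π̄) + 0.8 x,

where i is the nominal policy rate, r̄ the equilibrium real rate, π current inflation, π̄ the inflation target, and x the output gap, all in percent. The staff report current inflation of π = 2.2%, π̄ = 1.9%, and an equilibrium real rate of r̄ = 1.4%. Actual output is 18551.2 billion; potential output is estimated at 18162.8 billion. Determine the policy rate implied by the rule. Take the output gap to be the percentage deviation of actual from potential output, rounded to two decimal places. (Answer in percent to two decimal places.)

Output gap = 100 × (18551.2 − 18162.8) / 18162.8 = 2.14%.
i = 1.40 + 2.20 + 0.47 × (2.20 − 1.90) + 0.8 × 2.14
   = 1.40 + 2.2 + 0.141 + 1.712 = 5.45

5.45%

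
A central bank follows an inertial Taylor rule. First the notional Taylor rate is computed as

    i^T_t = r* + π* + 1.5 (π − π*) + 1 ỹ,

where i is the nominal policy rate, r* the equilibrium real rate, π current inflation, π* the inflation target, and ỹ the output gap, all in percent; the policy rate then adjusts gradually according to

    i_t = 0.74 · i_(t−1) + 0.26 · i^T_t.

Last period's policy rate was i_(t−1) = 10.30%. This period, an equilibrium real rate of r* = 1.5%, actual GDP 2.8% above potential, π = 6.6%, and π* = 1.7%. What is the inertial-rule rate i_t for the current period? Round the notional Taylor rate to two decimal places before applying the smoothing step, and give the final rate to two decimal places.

Output 2.8% above potential → ỹ = 2.8.
i^T_t = 1.5 + 1.7 + 1.5 × (6.6 − 1.7) + 1 × 2.8
   = 1.5 + 1.7 + 7.35 + 2.8 = 13.35
i_t = 0.74 × 10.30 + 0.26 × 13.35 = 7.622 + 3.471 = 11.09

11.09%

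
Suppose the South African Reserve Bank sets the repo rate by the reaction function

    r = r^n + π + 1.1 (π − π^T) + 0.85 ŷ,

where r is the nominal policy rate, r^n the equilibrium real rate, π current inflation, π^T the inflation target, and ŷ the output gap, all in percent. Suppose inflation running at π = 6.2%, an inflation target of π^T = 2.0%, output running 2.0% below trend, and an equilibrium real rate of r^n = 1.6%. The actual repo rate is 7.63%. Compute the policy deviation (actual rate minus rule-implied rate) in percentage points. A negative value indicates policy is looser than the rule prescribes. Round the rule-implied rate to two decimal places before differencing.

Output 2.0% below potential → ŷ = -2.0.
r = 1.6 + 6.2 + 1.1 × (6.2 − 2.0) + 0.85 × (-2.0)
   = 1.6 + 6.2 + 4.62 − 1.7 = 10.72
Deviation = 7.63 − 10.72 = -3.09 pp.

-3.09 pp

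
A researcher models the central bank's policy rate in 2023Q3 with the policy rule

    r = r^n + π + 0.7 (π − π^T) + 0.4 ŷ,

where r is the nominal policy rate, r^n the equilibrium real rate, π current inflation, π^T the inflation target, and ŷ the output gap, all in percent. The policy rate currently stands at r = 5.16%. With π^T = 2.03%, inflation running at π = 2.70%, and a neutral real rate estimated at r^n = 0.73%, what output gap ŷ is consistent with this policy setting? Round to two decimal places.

3.15%

0.4 ŷ = 5.16 − 0.73 − 2.70 − 0.7 × (2.70 − 2.03) = 1.261
ŷ = 1.261 / 0.4 = 3.15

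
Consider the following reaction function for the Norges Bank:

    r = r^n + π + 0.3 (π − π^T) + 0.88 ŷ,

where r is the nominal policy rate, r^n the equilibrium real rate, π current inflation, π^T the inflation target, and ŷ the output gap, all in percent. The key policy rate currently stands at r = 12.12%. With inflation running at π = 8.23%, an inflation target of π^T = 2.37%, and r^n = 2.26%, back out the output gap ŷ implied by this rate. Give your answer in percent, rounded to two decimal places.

-0.15%

0.88 ŷ = 12.12 − 2.26 − 8.23 − 0.3 × (8.23 − 2.37) = -0.128
ŷ = -0.128 / 0.88 = -0.15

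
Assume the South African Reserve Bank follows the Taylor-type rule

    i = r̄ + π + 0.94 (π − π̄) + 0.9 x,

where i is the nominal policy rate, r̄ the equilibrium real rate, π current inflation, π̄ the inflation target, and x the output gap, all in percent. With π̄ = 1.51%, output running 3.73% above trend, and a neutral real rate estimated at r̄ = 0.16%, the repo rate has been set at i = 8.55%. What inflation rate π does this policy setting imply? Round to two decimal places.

3.33%

Output 3.73% above potential → x = 3.73.
Collecting π: i = r̄ + (1 + 0.94) π − 0.94 π̄ + 0.9 x
1.94 π = 8.55 − 0.16 + 0.94 × 1.51 − 0.9 × 3.73 = 6.4524
π = 6.4524 / 1.94 = 3.33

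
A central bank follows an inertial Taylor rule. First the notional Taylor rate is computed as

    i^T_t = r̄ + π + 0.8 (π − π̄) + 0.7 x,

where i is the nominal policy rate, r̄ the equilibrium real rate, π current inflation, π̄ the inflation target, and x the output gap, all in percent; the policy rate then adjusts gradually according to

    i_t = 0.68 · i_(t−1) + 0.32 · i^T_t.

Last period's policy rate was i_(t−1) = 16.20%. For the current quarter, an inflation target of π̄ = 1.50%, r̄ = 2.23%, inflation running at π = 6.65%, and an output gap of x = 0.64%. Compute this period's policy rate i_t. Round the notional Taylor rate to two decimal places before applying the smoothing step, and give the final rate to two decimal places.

15.32%

i^T_t = 2.23 + 6.65 + 0.8 × (6.65 − 1.50) + 0.7 × 0.64
   = 2.23 + 6.65 + 4.12 + 0.448 = 13.45
i_t = 0.68 × 16.20 + 0.32 × 13.45 = 11.016 + 4.304 = 15.32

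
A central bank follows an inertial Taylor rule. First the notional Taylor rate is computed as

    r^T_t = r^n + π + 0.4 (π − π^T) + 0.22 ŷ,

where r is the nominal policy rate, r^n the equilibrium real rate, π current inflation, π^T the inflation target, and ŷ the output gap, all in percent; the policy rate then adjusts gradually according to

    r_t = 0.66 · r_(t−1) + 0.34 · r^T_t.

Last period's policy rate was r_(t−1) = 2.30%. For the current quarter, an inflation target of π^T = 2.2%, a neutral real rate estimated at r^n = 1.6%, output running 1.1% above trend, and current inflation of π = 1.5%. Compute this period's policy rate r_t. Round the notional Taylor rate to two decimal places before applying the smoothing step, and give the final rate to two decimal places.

2.56%

Output 1.1% above potential → ŷ = 1.1.
r^T_t = 1.6 + 1.5 + 0.4 × (1.5 − 2.2) + 0.22 × 1.1
   = 1.6 + 1.5 − 0.28 + 0.242 = 3.06
r_t = 0.66 × 2.30 + 0.34 × 3.06 = 1.518 + 1.0404 = 2.56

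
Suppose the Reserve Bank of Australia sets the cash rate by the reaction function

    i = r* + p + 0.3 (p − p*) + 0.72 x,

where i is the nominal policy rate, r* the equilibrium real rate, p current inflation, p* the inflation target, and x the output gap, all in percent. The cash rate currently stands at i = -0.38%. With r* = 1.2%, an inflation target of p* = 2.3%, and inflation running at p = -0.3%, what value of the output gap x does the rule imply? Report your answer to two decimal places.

-0.69%

0.72 x = -0.38 − 1.2 − (-0.3) − 0.3 × ((-0.3) − 2.3) = -0.5
x = -0.5 / 0.72 = -0.69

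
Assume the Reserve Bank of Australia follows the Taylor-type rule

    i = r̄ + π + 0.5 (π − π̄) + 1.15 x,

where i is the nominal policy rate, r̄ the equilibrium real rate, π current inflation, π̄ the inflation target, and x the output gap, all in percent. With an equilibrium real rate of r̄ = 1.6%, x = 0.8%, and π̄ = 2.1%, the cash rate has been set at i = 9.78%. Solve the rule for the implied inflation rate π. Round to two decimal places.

5.54%

Collecting π: i = r̄ + (1 + 0.5) π − 0.5 π̄ + 1.15 x
1.5 π = 9.78 − 1.6 + 0.5 × 2.1 − 1.15 × 0.8 = 8.31
π = 8.31 / 1.5 = 5.54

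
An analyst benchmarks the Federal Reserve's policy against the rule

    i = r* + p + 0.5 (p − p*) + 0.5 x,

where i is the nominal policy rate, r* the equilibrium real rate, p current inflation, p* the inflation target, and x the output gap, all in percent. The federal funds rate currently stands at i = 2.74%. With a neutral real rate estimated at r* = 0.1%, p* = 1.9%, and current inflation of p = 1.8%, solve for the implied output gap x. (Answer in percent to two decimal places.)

1.78%

0.5 x = 2.74 − 0.1 − 1.8 − 0.5 × (1.8 − 1.9) = 0.89
x = 0.89 / 0.5 = 1.78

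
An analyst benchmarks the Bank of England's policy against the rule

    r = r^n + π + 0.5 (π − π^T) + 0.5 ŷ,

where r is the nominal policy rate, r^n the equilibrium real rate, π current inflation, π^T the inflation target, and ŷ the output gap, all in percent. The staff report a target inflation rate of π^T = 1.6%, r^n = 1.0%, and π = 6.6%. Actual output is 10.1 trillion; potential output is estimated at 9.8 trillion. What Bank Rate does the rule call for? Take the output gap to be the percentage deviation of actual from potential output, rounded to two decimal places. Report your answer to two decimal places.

Output gap = 100 × (10.1 − 9.8) / 9.8 = 3.06%.
r = 1.00 + 6.60 + 0.5 × (6.60 − 1.60) + 0.5 × 3.06
   = 1.00 + 6.6 + 2.5 + 1.53 = 11.63

11.63%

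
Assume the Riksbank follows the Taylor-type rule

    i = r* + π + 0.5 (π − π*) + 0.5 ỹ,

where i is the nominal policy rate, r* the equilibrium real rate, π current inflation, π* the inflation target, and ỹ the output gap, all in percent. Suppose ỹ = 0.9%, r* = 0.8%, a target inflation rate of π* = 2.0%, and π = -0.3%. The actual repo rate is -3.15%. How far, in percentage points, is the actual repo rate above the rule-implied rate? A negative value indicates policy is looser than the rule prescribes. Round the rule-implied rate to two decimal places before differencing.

i = 0.8 + (-0.3) + 0.5 × (-0.3 − 2.0) + 0.5 × 0.9
   = 0.8 − 0.3 − 1.15 + 0.45 = -0.20
Deviation = -3.15 − (-0.20) = -2.95 pp.

-2.95 pp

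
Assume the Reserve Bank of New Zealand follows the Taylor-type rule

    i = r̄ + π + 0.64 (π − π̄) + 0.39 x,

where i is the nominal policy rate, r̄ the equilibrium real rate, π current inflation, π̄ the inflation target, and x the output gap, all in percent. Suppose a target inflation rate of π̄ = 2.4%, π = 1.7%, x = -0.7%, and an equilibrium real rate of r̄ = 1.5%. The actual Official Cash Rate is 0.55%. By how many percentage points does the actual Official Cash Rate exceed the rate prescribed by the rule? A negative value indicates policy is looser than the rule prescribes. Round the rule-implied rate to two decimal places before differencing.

-1.93 pp

i = 1.5 + 1.7 + 0.64 × (1.7 − 2.4) + 0.39 × (-0.7)
   = 1.5 + 1.7 − 0.448 − 0.273 = 2.48
Deviation = 0.55 − 2.48 = -1.93 pp.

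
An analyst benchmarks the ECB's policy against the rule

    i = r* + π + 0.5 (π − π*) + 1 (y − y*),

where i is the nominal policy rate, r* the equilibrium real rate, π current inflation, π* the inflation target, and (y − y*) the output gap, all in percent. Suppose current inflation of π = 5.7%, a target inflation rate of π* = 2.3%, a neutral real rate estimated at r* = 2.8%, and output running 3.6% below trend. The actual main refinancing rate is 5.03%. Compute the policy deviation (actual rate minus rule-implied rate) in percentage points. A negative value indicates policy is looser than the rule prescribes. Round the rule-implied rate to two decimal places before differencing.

-1.57 pp

Output 3.6% below potential → (y − y*) = -3.6.
i = 2.8 + 5.7 + 0.5 × (5.7 − 2.3) + 1 × (-3.6)
   = 2.8 + 5.7 + 1.7 − 3.6 = 6.60
Deviation = 5.03 − 6.60 = -1.57 pp.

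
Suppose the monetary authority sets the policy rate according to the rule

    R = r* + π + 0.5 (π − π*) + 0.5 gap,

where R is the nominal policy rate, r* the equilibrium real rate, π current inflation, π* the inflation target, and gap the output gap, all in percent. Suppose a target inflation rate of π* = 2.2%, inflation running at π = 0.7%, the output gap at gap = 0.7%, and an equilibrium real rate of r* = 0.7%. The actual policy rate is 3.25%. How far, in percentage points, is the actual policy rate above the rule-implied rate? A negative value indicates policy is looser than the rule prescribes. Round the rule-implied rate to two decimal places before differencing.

2.25 pp

R = 0.7 + 0.7 + 0.5 × (0.7 − 2.2) + 0.5 × 0.7
   = 0.7 + 0.7 − 0.75 + 0.35 = 1.00
Deviation = 3.25 − 1.00 = 2.25 pp.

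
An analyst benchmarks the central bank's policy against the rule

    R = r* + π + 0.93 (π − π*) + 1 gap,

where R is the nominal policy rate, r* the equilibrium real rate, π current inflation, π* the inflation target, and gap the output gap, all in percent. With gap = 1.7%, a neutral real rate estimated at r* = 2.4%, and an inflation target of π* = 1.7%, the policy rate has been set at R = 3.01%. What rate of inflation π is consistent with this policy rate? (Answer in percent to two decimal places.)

Collecting π: R = r* + (1 + 0.93) π − 0.93 π* + 1 gap
1.93 π = 3.01 − 2.4 + 0.93 × 1.7 − 1 × 1.7 = 0.491
π = 0.491 / 1.93 = 0.25

0.25%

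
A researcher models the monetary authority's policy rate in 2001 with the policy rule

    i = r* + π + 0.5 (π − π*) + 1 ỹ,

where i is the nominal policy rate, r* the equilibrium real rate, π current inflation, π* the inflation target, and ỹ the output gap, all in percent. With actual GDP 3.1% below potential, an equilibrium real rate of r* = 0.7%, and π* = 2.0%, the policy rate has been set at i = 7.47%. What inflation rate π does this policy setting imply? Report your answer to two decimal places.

7.25%

Output 3.1% below potential → ỹ = -3.1.
Collecting π: i = r* + (1 + 0.5) π − 0.5 π* + 1 ỹ
1.5 π = 7.47 − 0.7 + 0.5 × 2.0 − 1 × (-3.1) = 10.87
π = 10.87 / 1.5 = 7.25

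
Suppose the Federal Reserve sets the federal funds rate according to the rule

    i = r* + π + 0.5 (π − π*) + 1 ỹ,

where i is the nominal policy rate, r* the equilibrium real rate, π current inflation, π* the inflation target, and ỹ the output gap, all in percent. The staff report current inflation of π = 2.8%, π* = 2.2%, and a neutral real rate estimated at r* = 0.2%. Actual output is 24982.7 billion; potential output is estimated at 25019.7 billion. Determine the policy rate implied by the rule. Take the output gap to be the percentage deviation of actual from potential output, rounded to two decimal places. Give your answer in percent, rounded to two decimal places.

3.15%

Output gap = 100 × (24982.7 − 25019.7) / 25019.7 = -0.15%.
i = 0.20 + 2.80 + 0.5 × (2.80 − 2.20) + 1 × (-0.15)
   = 0.20 + 2.8 + 0.3 − 0.15 = 3.15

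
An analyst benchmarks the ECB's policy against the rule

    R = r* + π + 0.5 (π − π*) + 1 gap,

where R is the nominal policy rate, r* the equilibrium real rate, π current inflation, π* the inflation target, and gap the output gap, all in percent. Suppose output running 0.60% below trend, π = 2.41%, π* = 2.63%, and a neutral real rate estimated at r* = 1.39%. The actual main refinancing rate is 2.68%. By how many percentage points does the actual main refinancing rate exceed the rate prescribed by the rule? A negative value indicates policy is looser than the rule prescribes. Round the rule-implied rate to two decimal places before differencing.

-0.41 pp

Output 0.60% below potential → gap = -0.60.
R = 1.39 + 2.41 + 0.5 × (2.41 − 2.63) + 1 × (-0.60)
   = 1.39 + 2.41 − 0.11 − 0.6 = 3.09
Deviation = 2.68 − 3.09 = -0.41 pp.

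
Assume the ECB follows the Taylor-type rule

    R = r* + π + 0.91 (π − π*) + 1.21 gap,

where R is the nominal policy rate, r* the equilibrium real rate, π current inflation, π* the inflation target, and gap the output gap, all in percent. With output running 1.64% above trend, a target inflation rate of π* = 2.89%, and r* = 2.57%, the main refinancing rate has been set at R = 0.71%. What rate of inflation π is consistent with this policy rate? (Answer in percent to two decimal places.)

Output 1.64% above potential → gap = 1.64.
Collecting π: R = r* + (1 + 0.91) π − 0.91 π* + 1.21 gap
1.91 π = 0.71 − 2.57 + 0.91 × 2.89 − 1.21 × 1.64 = -1.2145
π = -1.2145 / 1.91 = -0.64

-0.64%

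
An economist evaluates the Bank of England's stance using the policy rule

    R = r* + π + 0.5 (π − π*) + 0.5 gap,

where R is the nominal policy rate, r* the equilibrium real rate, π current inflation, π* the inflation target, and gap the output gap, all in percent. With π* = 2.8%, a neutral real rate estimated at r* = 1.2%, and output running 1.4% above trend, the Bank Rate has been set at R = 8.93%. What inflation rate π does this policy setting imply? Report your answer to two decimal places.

Output 1.4% above potential → gap = 1.4.
Collecting π: R = r* + (1 + 0.5) π − 0.5 π* + 0.5 gap
1.5 π = 8.93 − 1.2 + 0.5 × 2.8 − 0.5 × 1.4 = 8.43
π = 8.43 / 1.5 = 5.62

5.62%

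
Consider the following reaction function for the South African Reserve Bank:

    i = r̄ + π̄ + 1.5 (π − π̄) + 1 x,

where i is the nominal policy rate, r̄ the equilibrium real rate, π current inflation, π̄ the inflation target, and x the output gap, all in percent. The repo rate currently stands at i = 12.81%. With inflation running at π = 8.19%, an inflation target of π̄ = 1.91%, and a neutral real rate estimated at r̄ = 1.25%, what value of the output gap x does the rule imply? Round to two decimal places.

0.23%

1 x = 12.81 − 1.25 − 1.91 − 1.5 × (8.19 − 1.91) = 0.23
x = 0.23 / 1 = 0.23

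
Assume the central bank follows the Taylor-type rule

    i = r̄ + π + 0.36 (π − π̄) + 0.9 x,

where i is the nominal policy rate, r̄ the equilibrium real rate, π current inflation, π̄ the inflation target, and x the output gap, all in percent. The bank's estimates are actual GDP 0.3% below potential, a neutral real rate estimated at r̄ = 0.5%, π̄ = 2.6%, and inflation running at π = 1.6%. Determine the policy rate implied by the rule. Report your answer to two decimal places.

1.47%

Output 0.3% below potential → x = -0.3.
i = 0.5 + 1.6 + 0.36 × (1.6 − 2.6) + 0.9 × (-0.3)
   = 0.5 + 1.6 − 0.36 − 0.27 = 1.47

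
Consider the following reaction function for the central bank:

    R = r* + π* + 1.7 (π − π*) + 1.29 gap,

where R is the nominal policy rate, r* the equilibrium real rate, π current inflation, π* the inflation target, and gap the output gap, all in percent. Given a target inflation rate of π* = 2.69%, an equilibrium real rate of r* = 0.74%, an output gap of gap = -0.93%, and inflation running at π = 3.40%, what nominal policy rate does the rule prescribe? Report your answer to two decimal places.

R = 0.74 + 2.69 + 1.7 × (3.40 − 2.69) + 1.29 × (-0.93)
   = 0.74 + 2.69 + 1.207 − 1.1997 = 3.44

3.44%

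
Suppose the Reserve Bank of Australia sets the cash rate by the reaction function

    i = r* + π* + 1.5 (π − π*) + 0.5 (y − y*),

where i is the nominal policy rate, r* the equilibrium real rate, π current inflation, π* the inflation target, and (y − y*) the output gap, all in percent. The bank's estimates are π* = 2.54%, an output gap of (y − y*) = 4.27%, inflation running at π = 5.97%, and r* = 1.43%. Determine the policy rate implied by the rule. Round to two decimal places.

i = 1.43 + 2.54 + 1.5 × (5.97 − 2.54) + 0.5 × 4.27
   = 1.43 + 2.54 + 5.145 + 2.135 = 11.25

11.25%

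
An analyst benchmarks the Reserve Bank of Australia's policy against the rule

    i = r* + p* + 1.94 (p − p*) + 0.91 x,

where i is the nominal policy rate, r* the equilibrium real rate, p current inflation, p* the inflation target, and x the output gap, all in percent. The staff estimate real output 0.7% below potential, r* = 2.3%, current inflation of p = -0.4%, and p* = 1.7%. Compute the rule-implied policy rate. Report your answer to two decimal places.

Output 0.7% below potential → x = -0.7.
i = 2.3 + 1.7 + 1.94 × (-0.4 − 1.7) + 0.91 × (-0.7)
   = 2.3 + 1.7 − 4.074 − 0.637 = -0.71

-0.71%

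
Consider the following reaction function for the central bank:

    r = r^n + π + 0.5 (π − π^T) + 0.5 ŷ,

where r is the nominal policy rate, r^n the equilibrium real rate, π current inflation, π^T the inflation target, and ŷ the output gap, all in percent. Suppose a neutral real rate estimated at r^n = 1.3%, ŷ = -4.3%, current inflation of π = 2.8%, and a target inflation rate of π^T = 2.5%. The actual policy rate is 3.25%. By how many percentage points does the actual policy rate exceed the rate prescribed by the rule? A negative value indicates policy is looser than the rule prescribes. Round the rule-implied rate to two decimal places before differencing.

1.15 pp

r = 1.3 + 2.8 + 0.5 × (2.8 − 2.5) + 0.5 × (-4.3)
   = 1.3 + 2.8 + 0.15 − 2.15 = 2.10
Deviation = 3.25 − 2.10 = 1.15 pp.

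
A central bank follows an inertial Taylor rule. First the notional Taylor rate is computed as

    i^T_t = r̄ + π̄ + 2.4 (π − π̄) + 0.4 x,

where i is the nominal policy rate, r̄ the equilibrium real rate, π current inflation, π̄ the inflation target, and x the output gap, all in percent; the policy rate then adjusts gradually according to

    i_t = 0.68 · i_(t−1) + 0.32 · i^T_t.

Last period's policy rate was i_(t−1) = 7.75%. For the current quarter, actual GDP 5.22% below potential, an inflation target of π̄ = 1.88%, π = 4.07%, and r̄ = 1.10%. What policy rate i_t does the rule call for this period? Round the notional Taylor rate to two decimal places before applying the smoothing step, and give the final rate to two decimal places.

Output 5.22% below potential → x = -5.22.
i^T_t = 1.10 + 1.88 + 2.4 × (4.07 − 1.88) + 0.4 × (-5.22)
   = 1.10 + 1.88 + 5.256 − 2.088 = 6.15
i_t = 0.68 × 7.75 + 0.32 × 6.15 = 5.27 + 1.968 = 7.24

7.24%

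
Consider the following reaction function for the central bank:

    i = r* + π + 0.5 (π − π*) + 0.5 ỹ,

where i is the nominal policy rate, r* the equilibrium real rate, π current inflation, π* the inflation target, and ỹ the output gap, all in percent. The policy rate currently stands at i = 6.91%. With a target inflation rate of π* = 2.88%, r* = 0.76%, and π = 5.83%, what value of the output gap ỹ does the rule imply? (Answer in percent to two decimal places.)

0.5 ỹ = 6.91 − 0.76 − 5.83 − 0.5 × (5.83 − 2.88) = -1.155
ỹ = -1.155 / 0.5 = -2.31

-2.31%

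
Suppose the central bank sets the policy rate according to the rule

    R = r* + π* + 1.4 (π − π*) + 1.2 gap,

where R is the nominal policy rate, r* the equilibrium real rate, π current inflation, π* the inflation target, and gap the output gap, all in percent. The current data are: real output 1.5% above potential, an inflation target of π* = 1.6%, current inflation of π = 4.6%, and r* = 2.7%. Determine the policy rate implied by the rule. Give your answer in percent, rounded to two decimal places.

10.30%

Output 1.5% above potential → gap = 1.5.
R = 2.7 + 1.6 + 1.4 × (4.6 − 1.6) + 1.2 × 1.5
   = 2.7 + 1.6 + 4.2 + 1.8 = 10.30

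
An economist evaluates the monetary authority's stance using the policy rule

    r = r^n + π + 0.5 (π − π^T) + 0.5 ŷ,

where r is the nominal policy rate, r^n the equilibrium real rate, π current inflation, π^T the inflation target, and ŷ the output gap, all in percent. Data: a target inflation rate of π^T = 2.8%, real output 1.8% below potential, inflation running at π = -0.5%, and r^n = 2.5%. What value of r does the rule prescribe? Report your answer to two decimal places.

-0.55%

Output 1.8% below potential → ŷ = -1.8.
r = 2.5 + (-0.5) + 0.5 × (-0.5 − 2.8) + 0.5 × (-1.8)
   = 2.5 − 0.5 − 1.65 − 0.9 = -0.55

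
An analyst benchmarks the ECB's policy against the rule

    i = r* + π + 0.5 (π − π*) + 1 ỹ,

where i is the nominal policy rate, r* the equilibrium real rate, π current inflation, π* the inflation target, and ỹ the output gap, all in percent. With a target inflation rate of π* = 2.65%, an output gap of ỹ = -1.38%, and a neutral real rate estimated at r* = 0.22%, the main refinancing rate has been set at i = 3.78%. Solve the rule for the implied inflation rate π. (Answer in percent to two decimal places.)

4.18%

Collecting π: i = r* + (1 + 0.5) π − 0.5 π* + 1 ỹ
1.5 π = 3.78 − 0.22 + 0.5 × 2.65 − 1 × (-1.38) = 6.265
π = 6.265 / 1.5 = 4.18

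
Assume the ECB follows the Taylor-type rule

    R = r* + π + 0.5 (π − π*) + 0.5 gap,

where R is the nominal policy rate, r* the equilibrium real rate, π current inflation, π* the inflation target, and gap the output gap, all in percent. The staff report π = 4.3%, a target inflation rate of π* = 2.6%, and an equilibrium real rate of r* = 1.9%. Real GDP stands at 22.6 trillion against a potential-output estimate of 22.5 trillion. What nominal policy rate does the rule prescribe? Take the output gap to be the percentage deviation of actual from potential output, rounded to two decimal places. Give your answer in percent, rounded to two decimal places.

7.27%

Output gap = 100 × (22.6 − 22.5) / 22.5 = 0.44%.
R = 1.90 + 4.30 + 0.5 × (4.30 − 2.60) + 0.5 × 0.44
   = 1.90 + 4.3 + 0.85 + 0.22 = 7.27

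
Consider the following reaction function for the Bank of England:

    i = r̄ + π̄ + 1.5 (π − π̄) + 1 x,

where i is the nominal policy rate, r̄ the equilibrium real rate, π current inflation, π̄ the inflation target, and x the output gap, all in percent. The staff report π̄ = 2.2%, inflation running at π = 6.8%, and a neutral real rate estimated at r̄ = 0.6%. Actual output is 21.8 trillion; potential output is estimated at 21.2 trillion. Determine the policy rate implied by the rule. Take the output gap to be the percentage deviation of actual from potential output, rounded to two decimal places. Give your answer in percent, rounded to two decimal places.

12.53%

Output gap = 100 × (21.8 − 21.2) / 21.2 = 2.83%.
i = 0.60 + 2.20 + 1.5 × (6.80 − 2.20) + 1 × 2.83
   = 0.60 + 2.2 + 6.9 + 2.83 = 12.53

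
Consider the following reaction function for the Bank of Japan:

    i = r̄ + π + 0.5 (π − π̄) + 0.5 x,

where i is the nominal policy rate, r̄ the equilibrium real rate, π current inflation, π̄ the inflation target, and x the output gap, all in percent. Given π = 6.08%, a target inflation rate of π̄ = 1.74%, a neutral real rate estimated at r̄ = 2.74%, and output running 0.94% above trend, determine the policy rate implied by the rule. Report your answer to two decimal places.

Output 0.94% above potential → x = 0.94.
i = 2.74 + 6.08 + 0.5 × (6.08 − 1.74) + 0.5 × 0.94
   = 2.74 + 6.08 + 2.17 + 0.47 = 11.46

11.46%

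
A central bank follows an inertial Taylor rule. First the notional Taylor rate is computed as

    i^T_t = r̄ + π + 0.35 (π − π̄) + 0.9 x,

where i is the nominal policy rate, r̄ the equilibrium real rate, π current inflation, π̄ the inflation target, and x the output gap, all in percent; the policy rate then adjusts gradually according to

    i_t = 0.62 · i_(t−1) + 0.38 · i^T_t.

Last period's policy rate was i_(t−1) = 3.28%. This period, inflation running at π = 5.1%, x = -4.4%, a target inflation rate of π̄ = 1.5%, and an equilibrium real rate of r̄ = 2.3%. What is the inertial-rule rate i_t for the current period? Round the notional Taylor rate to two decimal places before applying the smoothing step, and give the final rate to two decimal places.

i^T_t = 2.3 + 5.1 + 0.35 × (5.1 − 1.5) + 0.9 × (-4.4)
   = 2.3 + 5.1 + 1.26 − 3.96 = 4.70
i_t = 0.62 × 3.28 + 0.38 × 4.70 = 2.0336 + 1.786 = 3.82

3.82%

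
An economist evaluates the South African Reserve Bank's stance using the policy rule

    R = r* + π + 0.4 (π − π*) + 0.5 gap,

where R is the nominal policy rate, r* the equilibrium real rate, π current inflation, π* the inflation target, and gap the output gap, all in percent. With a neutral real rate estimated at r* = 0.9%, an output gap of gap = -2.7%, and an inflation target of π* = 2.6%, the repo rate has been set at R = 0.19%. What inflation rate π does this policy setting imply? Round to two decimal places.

1.20%

Collecting π: R = r* + (1 + 0.4) π − 0.4 π* + 0.5 gap
1.4 π = 0.19 − 0.9 + 0.4 × 2.6 − 0.5 × (-2.7) = 1.68
π = 1.68 / 1.4 = 1.20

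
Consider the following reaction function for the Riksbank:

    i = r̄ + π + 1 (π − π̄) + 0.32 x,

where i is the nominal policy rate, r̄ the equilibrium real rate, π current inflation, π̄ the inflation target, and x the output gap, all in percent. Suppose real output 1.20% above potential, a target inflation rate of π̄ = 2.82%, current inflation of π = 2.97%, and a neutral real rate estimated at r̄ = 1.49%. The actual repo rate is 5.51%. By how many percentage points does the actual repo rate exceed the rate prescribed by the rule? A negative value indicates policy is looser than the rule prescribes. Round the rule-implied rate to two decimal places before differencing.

0.52 pp

Output 1.20% above potential → x = 1.20.
i = 1.49 + 2.97 + 1 × (2.97 − 2.82) + 0.32 × 1.20
   = 1.49 + 2.97 + 0.15 + 0.384 = 4.99
Deviation = 5.51 − 4.99 = 0.52 pp.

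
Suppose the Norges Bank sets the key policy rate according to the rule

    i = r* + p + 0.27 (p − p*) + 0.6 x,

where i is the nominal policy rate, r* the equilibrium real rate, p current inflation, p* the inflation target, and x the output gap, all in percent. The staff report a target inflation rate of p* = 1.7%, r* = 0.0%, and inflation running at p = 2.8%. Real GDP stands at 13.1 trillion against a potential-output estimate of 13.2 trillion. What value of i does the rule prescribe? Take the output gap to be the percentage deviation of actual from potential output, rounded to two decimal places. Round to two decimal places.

Output gap = 100 × (13.1 − 13.2) / 13.2 = -0.76%.
i = 0.00 + 2.80 + 0.27 × (2.80 − 1.70) + 0.6 × (-0.76)
   = 0.00 + 2.8 + 0.297 − 0.456 = 2.64

2.64%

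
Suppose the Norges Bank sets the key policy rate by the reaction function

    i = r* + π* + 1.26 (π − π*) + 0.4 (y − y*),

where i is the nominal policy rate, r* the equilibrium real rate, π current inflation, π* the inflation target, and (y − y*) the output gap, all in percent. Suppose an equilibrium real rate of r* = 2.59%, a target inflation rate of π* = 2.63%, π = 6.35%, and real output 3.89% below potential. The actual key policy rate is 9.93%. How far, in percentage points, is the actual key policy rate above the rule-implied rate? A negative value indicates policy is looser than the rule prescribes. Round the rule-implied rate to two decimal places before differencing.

1.58 pp

Output 3.89% below potential → (y − y*) = -3.89.
i = 2.59 + 2.63 + 1.26 × (6.35 − 2.63) + 0.4 × (-3.89)
   = 2.59 + 2.63 + 4.6872 − 1.556 = 8.35
Deviation = 9.93 − 8.35 = 1.58 pp.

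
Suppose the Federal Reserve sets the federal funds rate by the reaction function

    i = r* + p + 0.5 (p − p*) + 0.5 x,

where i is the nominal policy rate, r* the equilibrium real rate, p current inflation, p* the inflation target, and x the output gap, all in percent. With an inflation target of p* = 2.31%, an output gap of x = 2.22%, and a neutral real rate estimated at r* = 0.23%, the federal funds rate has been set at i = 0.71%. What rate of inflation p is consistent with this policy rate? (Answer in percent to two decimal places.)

Collecting p: i = r* + (1 + 0.5) p − 0.5 p* + 0.5 x
1.5 p = 0.71 − 0.23 + 0.5 × 2.31 − 0.5 × 2.22 = 0.525
p = 0.525 / 1.5 = 0.35

0.35%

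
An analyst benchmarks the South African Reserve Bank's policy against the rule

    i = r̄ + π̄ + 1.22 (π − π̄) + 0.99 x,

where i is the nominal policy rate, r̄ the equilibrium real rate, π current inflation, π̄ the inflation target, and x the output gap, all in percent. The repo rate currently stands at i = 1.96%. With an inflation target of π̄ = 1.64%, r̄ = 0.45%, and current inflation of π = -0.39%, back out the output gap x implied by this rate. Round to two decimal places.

0.99 x = 1.96 − 0.45 − 1.64 − 1.22 × ((-0.39) − 1.64) = 2.3466
x = 2.3466 / 0.99 = 2.37

2.37%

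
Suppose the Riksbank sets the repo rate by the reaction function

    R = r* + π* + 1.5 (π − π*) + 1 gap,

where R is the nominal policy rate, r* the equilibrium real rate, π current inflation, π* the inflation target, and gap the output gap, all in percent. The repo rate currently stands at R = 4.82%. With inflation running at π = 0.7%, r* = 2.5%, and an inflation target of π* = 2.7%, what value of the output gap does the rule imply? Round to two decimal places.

2.62%

1 gap = 4.82 − 2.5 − 2.7 − 1.5 × (0.7 − 2.7) = 2.62
gap = 2.62 / 1 = 2.62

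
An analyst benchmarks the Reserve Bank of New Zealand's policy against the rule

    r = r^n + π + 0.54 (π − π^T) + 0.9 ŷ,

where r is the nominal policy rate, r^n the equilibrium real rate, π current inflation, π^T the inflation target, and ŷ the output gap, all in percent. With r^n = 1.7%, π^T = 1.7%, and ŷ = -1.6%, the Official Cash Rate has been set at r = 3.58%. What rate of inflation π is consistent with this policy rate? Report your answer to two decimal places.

2.75%

Collecting π: r = r^n + (1 + 0.54) π − 0.54 π^T + 0.9 ŷ
1.54 π = 3.58 − 1.7 + 0.54 × 1.7 − 0.9 × (-1.6) = 4.238
π = 4.238 / 1.54 = 2.75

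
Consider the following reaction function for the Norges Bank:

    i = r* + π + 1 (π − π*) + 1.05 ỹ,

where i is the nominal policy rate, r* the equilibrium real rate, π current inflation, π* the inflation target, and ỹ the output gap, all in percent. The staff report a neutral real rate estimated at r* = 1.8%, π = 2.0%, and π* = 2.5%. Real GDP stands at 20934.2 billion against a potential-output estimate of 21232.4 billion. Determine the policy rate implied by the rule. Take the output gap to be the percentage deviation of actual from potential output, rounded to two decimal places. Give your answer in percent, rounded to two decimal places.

Output gap = 100 × (20934.2 − 21232.4) / 21232.4 = -1.40%.
i = 1.80 + 2.00 + 1 × (2.00 − 2.50) + 1.05 × (-1.40)
   = 1.80 + 2 − 0.5 − 1.47 = 1.83

1.83%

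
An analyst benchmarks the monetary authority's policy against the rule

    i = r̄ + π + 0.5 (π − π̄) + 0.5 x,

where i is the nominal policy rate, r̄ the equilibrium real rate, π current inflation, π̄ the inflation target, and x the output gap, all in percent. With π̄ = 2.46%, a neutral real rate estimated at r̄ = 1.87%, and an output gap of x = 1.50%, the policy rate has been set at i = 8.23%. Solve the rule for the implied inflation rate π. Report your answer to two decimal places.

Collecting π: i = r̄ + (1 + 0.5) π − 0.5 π̄ + 0.5 x
1.5 π = 8.23 − 1.87 + 0.5 × 2.46 − 0.5 × 1.50 = 6.84
π = 6.84 / 1.5 = 4.56

4.56%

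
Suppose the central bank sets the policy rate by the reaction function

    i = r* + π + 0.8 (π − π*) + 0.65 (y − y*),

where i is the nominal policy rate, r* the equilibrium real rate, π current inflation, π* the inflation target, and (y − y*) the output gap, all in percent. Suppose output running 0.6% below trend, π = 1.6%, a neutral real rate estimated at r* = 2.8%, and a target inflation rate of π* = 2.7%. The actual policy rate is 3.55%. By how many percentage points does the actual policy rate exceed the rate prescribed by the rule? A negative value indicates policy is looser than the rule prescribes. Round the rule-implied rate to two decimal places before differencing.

0.42 pp

Output 0.6% below potential → (y − y*) = -0.6.
i = 2.8 + 1.6 + 0.8 × (1.6 − 2.7) + 0.65 × (-0.6)
   = 2.8 + 1.6 − 0.88 − 0.39 = 3.13
Deviation = 3.55 − 3.13 = 0.42 pp.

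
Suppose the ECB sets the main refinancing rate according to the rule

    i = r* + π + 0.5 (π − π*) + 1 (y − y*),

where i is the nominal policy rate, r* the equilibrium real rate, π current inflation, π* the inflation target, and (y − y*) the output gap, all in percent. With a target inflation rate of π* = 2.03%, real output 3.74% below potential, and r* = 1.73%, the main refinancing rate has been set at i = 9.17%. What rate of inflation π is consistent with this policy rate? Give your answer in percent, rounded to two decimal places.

8.13%

Output 3.74% below potential → (y − y*) = -3.74.
Collecting π: i = r* + (1 + 0.5) π − 0.5 π* + 1 (y − y*)
1.5 π = 9.17 − 1.73 + 0.5 × 2.03 − 1 × (-3.74) = 12.195
π = 12.195 / 1.5 = 8.13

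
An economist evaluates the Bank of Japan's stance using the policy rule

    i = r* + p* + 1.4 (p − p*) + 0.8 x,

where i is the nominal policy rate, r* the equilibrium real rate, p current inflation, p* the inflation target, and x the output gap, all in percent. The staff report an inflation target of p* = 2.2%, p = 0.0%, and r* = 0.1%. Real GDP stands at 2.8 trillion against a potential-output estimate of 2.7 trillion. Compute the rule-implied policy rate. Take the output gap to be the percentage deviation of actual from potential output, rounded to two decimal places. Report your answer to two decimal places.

2.18%

Output gap = 100 × (2.8 − 2.7) / 2.7 = 3.70%.
i = 0.10 + 2.20 + 1.4 × (0.00 − 2.20) + 0.8 × 3.70
   = 0.10 + 2.2 − 3.08 + 2.96 = 2.18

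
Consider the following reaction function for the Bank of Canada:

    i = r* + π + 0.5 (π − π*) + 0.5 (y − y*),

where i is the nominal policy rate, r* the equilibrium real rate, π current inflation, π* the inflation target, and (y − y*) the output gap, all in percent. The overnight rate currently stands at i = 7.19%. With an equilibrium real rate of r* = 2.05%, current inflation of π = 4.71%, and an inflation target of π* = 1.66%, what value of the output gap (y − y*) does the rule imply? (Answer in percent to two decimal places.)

0.5 (y − y*) = 7.19 − 2.05 − 4.71 − 0.5 × (4.71 − 1.66) = -1.095
(y − y*) = -1.095 / 0.5 = -2.19

-2.19%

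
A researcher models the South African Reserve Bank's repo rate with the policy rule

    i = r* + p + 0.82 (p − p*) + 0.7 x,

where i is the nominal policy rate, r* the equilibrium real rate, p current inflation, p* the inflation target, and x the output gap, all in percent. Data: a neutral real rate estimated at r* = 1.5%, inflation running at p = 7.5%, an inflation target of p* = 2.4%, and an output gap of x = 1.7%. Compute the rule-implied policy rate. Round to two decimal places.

14.37%

i = 1.5 + 7.5 + 0.82 × (7.5 − 2.4) + 0.7 × 1.7
   = 1.5 + 7.5 + 4.182 + 1.19 = 14.37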